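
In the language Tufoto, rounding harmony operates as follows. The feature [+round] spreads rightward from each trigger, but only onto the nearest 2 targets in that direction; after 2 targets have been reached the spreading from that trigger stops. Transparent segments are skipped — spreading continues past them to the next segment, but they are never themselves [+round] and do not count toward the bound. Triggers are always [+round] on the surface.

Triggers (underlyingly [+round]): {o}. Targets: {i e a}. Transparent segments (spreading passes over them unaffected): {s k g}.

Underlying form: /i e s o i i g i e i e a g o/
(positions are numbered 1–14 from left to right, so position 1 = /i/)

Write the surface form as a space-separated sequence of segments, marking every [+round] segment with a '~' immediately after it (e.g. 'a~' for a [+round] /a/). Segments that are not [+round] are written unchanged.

i e s o~ i~ i~ g i e i e a g o~

From /o/ at 4 rightward: 5 /i/ → [+round]; 6 /i/ → [+round]; bound reached.
From /o/ at 14 rightward: word edge.
Targets with no active source: positions 1 2 8 9 10 11 12 stay [-round].
[+round] positions on the surface: 4 5 6 14.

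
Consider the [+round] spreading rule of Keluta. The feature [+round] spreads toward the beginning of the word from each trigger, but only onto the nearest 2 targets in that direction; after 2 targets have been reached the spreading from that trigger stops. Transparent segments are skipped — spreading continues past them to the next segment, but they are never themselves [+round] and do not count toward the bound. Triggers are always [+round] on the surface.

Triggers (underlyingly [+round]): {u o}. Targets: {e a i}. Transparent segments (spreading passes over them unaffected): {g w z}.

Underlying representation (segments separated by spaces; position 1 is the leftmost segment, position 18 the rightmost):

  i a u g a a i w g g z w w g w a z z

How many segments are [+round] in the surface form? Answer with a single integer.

3

From /u/ at 3 leftward: 2 /a/ → [+round]; 1 /i/ → [+round]; bound reached.
Targets with no active source: positions 5 6 7 16 stay [-round].
[+round] positions on the surface: 1 2 3.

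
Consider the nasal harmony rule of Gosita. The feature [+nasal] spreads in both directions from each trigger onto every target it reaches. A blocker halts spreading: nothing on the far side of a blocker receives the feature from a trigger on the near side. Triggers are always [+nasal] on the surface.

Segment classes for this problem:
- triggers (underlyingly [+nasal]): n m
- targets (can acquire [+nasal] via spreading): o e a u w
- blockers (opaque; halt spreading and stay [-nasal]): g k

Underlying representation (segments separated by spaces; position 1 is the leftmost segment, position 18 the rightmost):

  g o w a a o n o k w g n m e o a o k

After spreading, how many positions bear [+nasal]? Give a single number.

13

From /n/ at 7 rightward: 8 /o/ → [+nasal]; 9 /k/ blocks.
From /n/ at 7 leftward: 6 /o/ → [+nasal]; 5 /a/ → [+nasal]; 4 /a/ → [+nasal]; 3 /w/ → [+nasal]; 2 /o/ → [+nasal]; 1 /g/ blocks.
From /n/ at 12 rightward: 13 /m/ is itself a trigger — this domain ends here.
From /n/ at 12 leftward: 11 /g/ blocks.
From /m/ at 13 rightward: 14 /e/ → [+nasal]; 15 /o/ → [+nasal]; 16 /a/ → [+nasal]; 17 /o/ → [+nasal]; 18 /k/ blocks.
From /m/ at 13 leftward: 12 /n/ is itself a trigger — this domain ends here.
Target with no active source: position 10 stays [-nasal].
[+nasal] positions on the surface: 2 3 4 5 6 7 8 12 13 14 15 16 17.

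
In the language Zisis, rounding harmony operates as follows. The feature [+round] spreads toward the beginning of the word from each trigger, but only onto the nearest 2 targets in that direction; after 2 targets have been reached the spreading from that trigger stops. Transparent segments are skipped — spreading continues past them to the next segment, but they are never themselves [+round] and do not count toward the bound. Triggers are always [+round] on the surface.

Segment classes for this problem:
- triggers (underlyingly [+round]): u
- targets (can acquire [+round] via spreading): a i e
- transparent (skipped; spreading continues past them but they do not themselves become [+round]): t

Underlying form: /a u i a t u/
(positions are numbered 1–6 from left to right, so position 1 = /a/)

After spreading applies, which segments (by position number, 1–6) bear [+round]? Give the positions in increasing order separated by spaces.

1 2 3 4 6

From /u/ at 2 leftward: 1 /a/ → [+round]; word edge.
From /u/ at 6 leftward: 5 /t/ transparent; 4 /a/ → [+round]; 3 /i/ → [+round]; bound reached.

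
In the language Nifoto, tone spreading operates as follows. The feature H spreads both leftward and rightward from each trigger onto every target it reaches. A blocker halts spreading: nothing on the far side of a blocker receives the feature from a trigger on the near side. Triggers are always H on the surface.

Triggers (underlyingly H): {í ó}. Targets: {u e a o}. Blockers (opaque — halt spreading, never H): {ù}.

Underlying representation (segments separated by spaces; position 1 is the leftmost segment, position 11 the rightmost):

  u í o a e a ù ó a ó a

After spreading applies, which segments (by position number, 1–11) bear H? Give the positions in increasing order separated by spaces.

1 2 3 4 5 6 8 9 10 11

From /í/ at 2 rightward: 3 /o/ → H; 4 /a/ → H; 5 /e/ → H; 6 /a/ → H; 7 /ù/ blocks.
From /í/ at 2 leftward: 1 /u/ → H; word edge.
From /ó/ at 8 rightward: 9 /a/ → H; 10 /ó/ is itself a trigger — this domain ends here.
From /ó/ at 8 leftward: 7 /ù/ blocks.
From /ó/ at 10 rightward: 11 /a/ → H; word edge.
From /ó/ at 10 leftward: 9 /a/ → H; 8 /ó/ is itself a trigger — this domain ends here.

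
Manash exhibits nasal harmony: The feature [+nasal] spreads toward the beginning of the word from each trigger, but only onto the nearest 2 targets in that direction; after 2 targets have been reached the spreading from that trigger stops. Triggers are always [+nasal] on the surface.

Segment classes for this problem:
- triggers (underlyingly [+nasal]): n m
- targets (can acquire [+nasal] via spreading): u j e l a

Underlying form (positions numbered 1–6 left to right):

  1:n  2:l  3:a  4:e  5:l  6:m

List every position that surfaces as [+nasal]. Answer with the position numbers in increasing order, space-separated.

From /n/ at 1 leftward: word edge.
From /m/ at 6 leftward: 5 /l/ → [+nasal]; 4 /e/ → [+nasal]; bound reached.
Targets with no active source: positions 2 3 stay [-nasal].

1 4 5 6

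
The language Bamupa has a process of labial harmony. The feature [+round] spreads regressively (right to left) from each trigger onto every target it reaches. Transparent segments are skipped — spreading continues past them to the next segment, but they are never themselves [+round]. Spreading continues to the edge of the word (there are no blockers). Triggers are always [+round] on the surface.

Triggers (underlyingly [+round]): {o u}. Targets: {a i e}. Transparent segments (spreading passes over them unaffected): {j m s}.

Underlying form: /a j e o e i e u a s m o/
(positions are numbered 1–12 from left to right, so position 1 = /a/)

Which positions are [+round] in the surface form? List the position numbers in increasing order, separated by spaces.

1 3 4 5 6 7 8 9 12

From /o/ at 4 leftward: 3 /e/ → [+round]; 2 /j/ transparent; 1 /a/ → [+round]; word edge.
From /u/ at 8 leftward: 7 /e/ → [+round]; 6 /i/ → [+round]; 5 /e/ → [+round]; 4 /o/ is itself a trigger — this domain ends here.
From /o/ at 12 leftward: 11 /m/ transparent; 10 /s/ transparent; 9 /a/ → [+round]; 8 /u/ is itself a trigger — this domain ends here.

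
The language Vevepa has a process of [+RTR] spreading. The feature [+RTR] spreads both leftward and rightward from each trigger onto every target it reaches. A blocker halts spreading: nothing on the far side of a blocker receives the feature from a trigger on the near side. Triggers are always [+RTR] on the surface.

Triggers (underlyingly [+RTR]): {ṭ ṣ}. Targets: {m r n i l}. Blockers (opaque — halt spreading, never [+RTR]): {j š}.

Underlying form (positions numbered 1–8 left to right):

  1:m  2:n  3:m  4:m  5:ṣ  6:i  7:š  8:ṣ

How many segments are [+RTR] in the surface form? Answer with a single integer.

7

From /ṣ/ at 5 rightward: 6 /i/ → [+RTR]; 7 /š/ blocks.
From /ṣ/ at 5 leftward: 4 /m/ → [+RTR]; 3 /m/ → [+RTR]; 2 /n/ → [+RTR]; 1 /m/ → [+RTR]; word edge.
From /ṣ/ at 8 rightward: word edge.
From /ṣ/ at 8 leftward: 7 /š/ blocks.
[+RTR] positions on the surface: 1 2 3 4 5 6 8.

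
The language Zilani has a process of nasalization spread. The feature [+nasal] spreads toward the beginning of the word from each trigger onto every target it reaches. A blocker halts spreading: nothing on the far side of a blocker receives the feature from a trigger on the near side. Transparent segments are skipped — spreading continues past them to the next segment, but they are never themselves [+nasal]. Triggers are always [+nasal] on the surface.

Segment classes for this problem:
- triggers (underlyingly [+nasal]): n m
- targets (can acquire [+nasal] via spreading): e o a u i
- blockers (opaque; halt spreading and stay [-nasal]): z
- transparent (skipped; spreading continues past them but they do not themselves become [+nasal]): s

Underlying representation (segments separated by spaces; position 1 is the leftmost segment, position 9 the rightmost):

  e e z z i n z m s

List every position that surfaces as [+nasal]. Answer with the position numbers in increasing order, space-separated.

From /n/ at 6 leftward: 5 /i/ → [+nasal]; 4 /z/ blocks.
From /m/ at 8 leftward: 7 /z/ blocks.
Targets with no active source: positions 1 2 stay [-nasal].

5 6 8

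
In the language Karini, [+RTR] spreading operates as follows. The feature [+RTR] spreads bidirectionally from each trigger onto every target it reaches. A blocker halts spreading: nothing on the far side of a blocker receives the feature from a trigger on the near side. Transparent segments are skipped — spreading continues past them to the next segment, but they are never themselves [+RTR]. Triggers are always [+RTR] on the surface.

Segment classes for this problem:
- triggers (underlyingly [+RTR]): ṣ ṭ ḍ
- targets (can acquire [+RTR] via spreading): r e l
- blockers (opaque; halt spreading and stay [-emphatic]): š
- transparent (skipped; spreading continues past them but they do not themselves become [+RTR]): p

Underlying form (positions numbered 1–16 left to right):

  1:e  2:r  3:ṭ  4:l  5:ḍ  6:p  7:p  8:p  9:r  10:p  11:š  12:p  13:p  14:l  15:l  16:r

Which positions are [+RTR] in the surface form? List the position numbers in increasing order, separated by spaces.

1 2 3 4 5 9

From /ṭ/ at 3 rightward: 4 /l/ → [+RTR]; 5 /ḍ/ is itself a trigger — this domain ends here.
From /ṭ/ at 3 leftward: 2 /r/ → [+RTR]; 1 /e/ → [+RTR]; word edge.
From /ḍ/ at 5 rightward: 6 /p/ transparent; 7 /p/ transparent; 8 /p/ transparent; 9 /r/ → [+RTR]; 10 /p/ transparent; 11 /š/ blocks.
From /ḍ/ at 5 leftward: 4 /l/ → [+RTR]; 3 /ṭ/ is itself a trigger — this domain ends here.
Targets with no active source: positions 14 15 16 stay [-emphatic].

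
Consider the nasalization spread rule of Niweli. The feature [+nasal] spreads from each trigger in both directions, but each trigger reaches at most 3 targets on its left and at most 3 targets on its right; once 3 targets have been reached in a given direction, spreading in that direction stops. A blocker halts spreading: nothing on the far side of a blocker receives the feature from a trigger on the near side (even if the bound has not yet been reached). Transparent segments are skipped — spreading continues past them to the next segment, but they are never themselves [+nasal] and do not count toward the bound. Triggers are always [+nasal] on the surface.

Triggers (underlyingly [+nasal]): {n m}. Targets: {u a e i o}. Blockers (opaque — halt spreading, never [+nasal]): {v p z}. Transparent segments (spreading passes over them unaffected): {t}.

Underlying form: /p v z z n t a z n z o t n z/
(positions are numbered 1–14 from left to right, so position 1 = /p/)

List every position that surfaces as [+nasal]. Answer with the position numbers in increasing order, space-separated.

From /n/ at 5 rightward: 6 /t/ transparent; 7 /a/ → [+nasal]; 8 /z/ blocks.
From /n/ at 5 leftward: 4 /z/ blocks.
From /n/ at 9 rightward: 10 /z/ blocks.
From /n/ at 9 leftward: 8 /z/ blocks.
From /n/ at 13 rightward: 14 /z/ blocks.
From /n/ at 13 leftward: 12 /t/ transparent; 11 /o/ → [+nasal]; 10 /z/ blocks.

5 7 9 11 13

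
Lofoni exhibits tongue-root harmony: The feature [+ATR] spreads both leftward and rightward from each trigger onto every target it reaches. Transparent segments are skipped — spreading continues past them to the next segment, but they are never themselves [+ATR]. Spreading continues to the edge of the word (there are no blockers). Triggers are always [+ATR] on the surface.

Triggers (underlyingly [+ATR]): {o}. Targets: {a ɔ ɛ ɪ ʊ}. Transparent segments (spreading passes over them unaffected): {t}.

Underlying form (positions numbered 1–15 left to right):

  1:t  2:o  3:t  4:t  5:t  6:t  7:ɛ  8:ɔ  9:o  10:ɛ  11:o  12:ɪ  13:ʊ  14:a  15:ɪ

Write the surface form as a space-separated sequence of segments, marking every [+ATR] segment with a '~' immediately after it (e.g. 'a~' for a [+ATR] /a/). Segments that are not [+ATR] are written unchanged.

t o~ t t t t ɛ~ ɔ~ o~ ɛ~ o~ ɪ~ ʊ~ a~ ɪ~

From /o/ at 2 rightward: 3 /t/ transparent; 4 /t/ transparent; 5 /t/ transparent; 6 /t/ transparent; 7 /ɛ/ → [+ATR]; 8 /ɔ/ → [+ATR]; 9 /o/ is itself a trigger — this domain ends here.
From /o/ at 2 leftward: 1 /t/ transparent; word edge.
From /o/ at 9 rightward: 10 /ɛ/ → [+ATR]; 11 /o/ is itself a trigger — this domain ends here.
From /o/ at 9 leftward: 8 /ɔ/ → [+ATR]; 7 /ɛ/ → [+ATR]; 6 /t/ transparent; 5 /t/ transparent; 4 /t/ transparent; 3 /t/ transparent; 2 /o/ is itself a trigger — this domain ends here.
From /o/ at 11 rightward: 12 /ɪ/ → [+ATR]; 13 /ʊ/ → [+ATR]; 14 /a/ → [+ATR]; 15 /ɪ/ → [+ATR]; word edge.
From /o/ at 11 leftward: 10 /ɛ/ → [+ATR]; 9 /o/ is itself a trigger — this domain ends here.
[+ATR] positions on the surface: 2 7 8 9 10 11 12 13 14 15.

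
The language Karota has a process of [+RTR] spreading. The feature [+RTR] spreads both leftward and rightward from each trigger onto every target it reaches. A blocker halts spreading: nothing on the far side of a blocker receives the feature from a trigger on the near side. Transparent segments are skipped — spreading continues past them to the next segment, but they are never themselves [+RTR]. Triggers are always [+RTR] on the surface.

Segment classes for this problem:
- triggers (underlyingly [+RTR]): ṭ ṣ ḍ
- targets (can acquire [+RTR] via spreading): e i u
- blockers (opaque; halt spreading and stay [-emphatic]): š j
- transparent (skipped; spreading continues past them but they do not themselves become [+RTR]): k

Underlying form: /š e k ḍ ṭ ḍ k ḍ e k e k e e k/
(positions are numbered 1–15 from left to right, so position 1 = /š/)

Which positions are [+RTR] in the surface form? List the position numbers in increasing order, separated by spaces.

From /ḍ/ at 4 rightward: 5 /ṭ/ is itself a trigger — this domain ends here.
From /ḍ/ at 4 leftward: 3 /k/ transparent; 2 /e/ → [+RTR]; 1 /š/ blocks.
From /ṭ/ at 5 rightward: 6 /ḍ/ is itself a trigger — this domain ends here.
From /ṭ/ at 5 leftward: 4 /ḍ/ is itself a trigger — this domain ends here.
From /ḍ/ at 6 rightward: 7 /k/ transparent; 8 /ḍ/ is itself a trigger — this domain ends here.
From /ḍ/ at 6 leftward: 5 /ṭ/ is itself a trigger — this domain ends here.
From /ḍ/ at 8 rightward: 9 /e/ → [+RTR]; 10 /k/ transparent; 11 /e/ → [+RTR]; 12 /k/ transparent; 13 /e/ → [+RTR]; 14 /e/ → [+RTR]; 15 /k/ transparent; word edge.
From /ḍ/ at 8 leftward: 7 /k/ transparent; 6 /ḍ/ is itself a trigger — this domain ends here.

2 4 5 6 8 9 11 13 14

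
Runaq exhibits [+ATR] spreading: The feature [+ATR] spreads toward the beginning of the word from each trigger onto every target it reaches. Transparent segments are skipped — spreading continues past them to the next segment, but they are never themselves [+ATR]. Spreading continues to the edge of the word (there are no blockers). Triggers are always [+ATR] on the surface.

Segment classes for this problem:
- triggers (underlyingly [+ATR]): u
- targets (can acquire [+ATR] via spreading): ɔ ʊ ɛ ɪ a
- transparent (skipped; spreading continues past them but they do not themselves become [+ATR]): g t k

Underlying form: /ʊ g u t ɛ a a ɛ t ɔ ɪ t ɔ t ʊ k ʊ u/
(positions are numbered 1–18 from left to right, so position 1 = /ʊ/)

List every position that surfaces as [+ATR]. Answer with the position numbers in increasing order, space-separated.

From /u/ at 3 leftward: 2 /g/ transparent; 1 /ʊ/ → [+ATR]; word edge.
From /u/ at 18 leftward: 17 /ʊ/ → [+ATR]; 16 /k/ transparent; 15 /ʊ/ → [+ATR]; 14 /t/ transparent; 13 /ɔ/ → [+ATR]; 12 /t/ transparent; 11 /ɪ/ → [+ATR]; 10 /ɔ/ → [+ATR]; 9 /t/ transparent; 8 /ɛ/ → [+ATR]; 7 /a/ → [+ATR]; 6 /a/ → [+ATR]; 5 /ɛ/ → [+ATR]; 4 /t/ transparent; 3 /u/ is itself a trigger — this domain ends here.

1 3 5 6 7 8 10 11 13 15 17 18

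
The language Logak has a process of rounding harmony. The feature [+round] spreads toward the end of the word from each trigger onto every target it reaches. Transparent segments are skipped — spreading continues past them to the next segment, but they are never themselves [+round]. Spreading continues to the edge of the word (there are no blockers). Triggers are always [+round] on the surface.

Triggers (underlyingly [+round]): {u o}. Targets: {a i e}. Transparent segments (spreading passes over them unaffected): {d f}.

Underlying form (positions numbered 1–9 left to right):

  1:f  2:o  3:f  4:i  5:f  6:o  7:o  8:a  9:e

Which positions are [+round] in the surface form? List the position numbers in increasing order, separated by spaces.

2 4 6 7 8 9

From /o/ at 2 rightward: 3 /f/ transparent; 4 /i/ → [+round]; 5 /f/ transparent; 6 /o/ is itself a trigger — this domain ends here.
From /o/ at 6 rightward: 7 /o/ is itself a trigger — this domain ends here.
From /o/ at 7 rightward: 8 /a/ → [+round]; 9 /e/ → [+round]; word edge.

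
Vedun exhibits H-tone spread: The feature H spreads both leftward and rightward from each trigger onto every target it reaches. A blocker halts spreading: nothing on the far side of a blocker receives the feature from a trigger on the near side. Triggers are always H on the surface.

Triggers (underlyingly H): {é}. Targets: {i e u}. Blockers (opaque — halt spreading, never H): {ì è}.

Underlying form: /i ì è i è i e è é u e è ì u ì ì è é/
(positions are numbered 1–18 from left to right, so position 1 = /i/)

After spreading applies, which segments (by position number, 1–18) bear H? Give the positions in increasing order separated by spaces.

From /é/ at 9 rightward: 10 /u/ → H; 11 /e/ → H; 12 /è/ blocks.
From /é/ at 9 leftward: 8 /è/ blocks.
From /é/ at 18 rightward: word edge.
From /é/ at 18 leftward: 17 /è/ blocks.
Targets with no active source: positions 1 4 6 7 14 stay [-high tone].

9 10 11 18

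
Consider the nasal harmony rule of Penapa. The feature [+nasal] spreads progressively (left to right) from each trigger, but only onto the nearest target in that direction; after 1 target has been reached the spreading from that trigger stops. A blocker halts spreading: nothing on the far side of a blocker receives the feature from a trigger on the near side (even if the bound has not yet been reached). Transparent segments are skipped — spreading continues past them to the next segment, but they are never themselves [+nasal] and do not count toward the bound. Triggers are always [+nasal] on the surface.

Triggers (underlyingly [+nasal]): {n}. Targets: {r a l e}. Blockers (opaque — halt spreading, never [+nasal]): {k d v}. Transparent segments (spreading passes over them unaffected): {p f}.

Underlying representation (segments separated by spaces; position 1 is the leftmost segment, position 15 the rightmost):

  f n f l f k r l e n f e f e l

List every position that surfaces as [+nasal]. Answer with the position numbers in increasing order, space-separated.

From /n/ at 2 rightward: 3 /f/ transparent; 4 /l/ → [+nasal]; bound reached.
From /n/ at 10 rightward: 11 /f/ transparent; 12 /e/ → [+nasal]; bound reached.
Targets with no active source: positions 7 8 9 14 15 stay [-nasal].

2 4 10 12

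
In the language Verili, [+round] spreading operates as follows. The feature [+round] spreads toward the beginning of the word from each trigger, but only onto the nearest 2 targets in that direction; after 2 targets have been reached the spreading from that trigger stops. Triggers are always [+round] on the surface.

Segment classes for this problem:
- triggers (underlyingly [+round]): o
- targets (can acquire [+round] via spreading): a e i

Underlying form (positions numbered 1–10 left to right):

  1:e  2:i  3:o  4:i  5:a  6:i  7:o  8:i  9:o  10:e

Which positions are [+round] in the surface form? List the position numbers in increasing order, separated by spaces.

From /o/ at 3 leftward: 2 /i/ → [+round]; 1 /e/ → [+round]; bound reached.
From /o/ at 7 leftward: 6 /i/ → [+round]; 5 /a/ → [+round]; bound reached.
From /o/ at 9 leftward: 8 /i/ → [+round]; 7 /o/ is itself a trigger — this domain ends here.
Targets with no active source: positions 4 10 stay [-round].

1 2 3 5 6 7 8 9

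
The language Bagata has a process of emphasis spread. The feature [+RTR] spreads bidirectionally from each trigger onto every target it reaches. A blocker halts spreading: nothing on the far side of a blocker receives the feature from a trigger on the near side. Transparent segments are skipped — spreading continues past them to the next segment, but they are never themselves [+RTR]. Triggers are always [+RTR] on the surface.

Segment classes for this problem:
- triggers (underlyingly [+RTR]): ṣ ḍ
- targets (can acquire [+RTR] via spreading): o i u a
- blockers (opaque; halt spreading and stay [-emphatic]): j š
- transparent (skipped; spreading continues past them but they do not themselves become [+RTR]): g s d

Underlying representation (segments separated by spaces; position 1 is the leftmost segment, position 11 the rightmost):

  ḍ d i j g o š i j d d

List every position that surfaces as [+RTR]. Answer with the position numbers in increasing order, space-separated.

1 3

From /ḍ/ at 1 rightward: 2 /d/ transparent; 3 /i/ → [+RTR]; 4 /j/ blocks.
From /ḍ/ at 1 leftward: word edge.
Targets with no active source: positions 6 8 stay [-emphatic].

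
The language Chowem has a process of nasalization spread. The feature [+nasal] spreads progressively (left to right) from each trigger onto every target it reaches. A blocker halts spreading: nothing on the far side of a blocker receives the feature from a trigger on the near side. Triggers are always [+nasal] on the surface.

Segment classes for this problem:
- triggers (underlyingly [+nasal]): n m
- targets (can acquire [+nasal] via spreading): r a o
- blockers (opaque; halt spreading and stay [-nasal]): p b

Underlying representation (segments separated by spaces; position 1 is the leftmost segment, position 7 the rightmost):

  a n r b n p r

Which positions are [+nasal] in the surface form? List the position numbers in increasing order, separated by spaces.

2 3 5

From /n/ at 2 rightward: 3 /r/ → [+nasal]; 4 /b/ blocks.
From /n/ at 5 rightward: 6 /p/ blocks.
Targets with no active source: positions 1 7 stay [-nasal].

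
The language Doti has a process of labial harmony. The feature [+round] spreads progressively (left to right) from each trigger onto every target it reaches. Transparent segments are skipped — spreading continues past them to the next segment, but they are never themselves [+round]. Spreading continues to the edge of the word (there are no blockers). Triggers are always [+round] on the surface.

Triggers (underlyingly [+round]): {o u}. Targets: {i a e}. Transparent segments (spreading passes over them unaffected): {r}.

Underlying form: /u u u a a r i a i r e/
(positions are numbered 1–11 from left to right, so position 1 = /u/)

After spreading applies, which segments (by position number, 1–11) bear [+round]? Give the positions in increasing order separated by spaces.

1 2 3 4 5 7 8 9 11

From /u/ at 1 rightward: 2 /u/ is itself a trigger — this domain ends here.
From /u/ at 2 rightward: 3 /u/ is itself a trigger — this domain ends here.
From /u/ at 3 rightward: 4 /a/ → [+round]; 5 /a/ → [+round]; 6 /r/ transparent; 7 /i/ → [+round]; 8 /a/ → [+round]; 9 /i/ → [+round]; 10 /r/ transparent; 11 /e/ → [+round]; word edge.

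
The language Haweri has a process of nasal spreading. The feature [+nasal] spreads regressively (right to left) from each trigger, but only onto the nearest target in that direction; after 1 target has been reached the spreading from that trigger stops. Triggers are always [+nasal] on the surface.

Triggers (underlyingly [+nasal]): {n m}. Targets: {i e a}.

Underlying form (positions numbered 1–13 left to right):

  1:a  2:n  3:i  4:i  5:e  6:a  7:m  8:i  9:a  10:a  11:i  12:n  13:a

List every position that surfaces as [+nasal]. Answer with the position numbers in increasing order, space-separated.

1 2 6 7 11 12

From /n/ at 2 leftward: 1 /a/ → [+nasal]; bound reached.
From /m/ at 7 leftward: 6 /a/ → [+nasal]; bound reached.
From /n/ at 12 leftward: 11 /i/ → [+nasal]; bound reached.
Targets with no active source: positions 3 4 5 8 9 10 13 stay [-nasal].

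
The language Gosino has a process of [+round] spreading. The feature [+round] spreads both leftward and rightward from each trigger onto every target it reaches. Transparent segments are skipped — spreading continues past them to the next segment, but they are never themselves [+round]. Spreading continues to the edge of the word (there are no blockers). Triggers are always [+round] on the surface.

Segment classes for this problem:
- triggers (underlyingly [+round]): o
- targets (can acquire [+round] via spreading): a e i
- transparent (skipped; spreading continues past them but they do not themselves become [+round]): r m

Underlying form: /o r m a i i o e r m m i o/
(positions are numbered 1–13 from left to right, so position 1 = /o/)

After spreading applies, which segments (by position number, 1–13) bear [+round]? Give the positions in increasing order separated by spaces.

1 4 5 6 7 8 12 13

From /o/ at 1 rightward: 2 /r/ transparent; 3 /m/ transparent; 4 /a/ → [+round]; 5 /i/ → [+round]; 6 /i/ → [+round]; 7 /o/ is itself a trigger — this domain ends here.
From /o/ at 1 leftward: word edge.
From /o/ at 7 rightward: 8 /e/ → [+round]; 9 /r/ transparent; 10 /m/ transparent; 11 /m/ transparent; 12 /i/ → [+round]; 13 /o/ is itself a trigger — this domain ends here.
From /o/ at 7 leftward: 6 /i/ → [+round]; 5 /i/ → [+round]; 4 /a/ → [+round]; 3 /m/ transparent; 2 /r/ transparent; 1 /o/ is itself a trigger — this domain ends here.
From /o/ at 13 rightward: word edge.
From /o/ at 13 leftward: 12 /i/ → [+round]; 11 /m/ transparent; 10 /m/ transparent; 9 /r/ transparent; 8 /e/ → [+round]; 7 /o/ is itself a trigger — this domain ends here.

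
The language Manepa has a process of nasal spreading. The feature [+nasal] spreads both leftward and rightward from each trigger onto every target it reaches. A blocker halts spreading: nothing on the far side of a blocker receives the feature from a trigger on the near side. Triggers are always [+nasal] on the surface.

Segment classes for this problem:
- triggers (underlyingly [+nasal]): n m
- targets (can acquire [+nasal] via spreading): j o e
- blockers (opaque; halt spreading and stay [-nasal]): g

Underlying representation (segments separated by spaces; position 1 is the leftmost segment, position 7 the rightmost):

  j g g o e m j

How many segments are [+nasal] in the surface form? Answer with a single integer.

From /m/ at 6 rightward: 7 /j/ → [+nasal]; word edge.
From /m/ at 6 leftward: 5 /e/ → [+nasal]; 4 /o/ → [+nasal]; 3 /g/ blocks.
Target with no active source: position 1 stays [-nasal].
[+nasal] positions on the surface: 4 5 6 7.

4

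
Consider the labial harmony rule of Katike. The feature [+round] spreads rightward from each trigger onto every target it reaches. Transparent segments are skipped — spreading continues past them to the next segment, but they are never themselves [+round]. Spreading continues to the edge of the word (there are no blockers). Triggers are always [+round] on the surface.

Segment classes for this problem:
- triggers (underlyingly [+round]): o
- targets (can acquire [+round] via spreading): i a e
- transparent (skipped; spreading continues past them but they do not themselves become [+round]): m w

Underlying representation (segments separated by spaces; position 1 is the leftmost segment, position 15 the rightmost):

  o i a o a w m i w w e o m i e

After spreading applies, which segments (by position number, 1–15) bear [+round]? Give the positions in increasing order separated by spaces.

From /o/ at 1 rightward: 2 /i/ → [+round]; 3 /a/ → [+round]; 4 /o/ is itself a trigger — this domain ends here.
From /o/ at 4 rightward: 5 /a/ → [+round]; 6 /w/ transparent; 7 /m/ transparent; 8 /i/ → [+round]; 9 /w/ transparent; 10 /w/ transparent; 11 /e/ → [+round]; 12 /o/ is itself a trigger — this domain ends here.
From /o/ at 12 rightward: 13 /m/ transparent; 14 /i/ → [+round]; 15 /e/ → [+round]; word edge.

1 2 3 4 5 8 11 12 14 15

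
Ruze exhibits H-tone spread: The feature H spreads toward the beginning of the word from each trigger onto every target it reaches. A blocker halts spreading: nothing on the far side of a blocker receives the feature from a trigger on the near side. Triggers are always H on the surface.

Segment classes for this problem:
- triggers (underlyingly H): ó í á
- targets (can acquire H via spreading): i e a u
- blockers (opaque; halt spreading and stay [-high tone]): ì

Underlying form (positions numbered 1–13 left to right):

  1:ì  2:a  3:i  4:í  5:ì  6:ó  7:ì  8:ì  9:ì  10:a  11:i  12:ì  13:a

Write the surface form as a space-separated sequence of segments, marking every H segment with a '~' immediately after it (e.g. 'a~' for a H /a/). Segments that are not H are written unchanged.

From /í/ at 4 leftward: 3 /i/ → H; 2 /a/ → H; 1 /ì/ blocks.
From /ó/ at 6 leftward: 5 /ì/ blocks.
Targets with no active source: positions 10 11 13 stay [-high tone].
H positions on the surface: 2 3 4 6.

ì a~ i~ í~ ì ó~ ì ì ì a i ì a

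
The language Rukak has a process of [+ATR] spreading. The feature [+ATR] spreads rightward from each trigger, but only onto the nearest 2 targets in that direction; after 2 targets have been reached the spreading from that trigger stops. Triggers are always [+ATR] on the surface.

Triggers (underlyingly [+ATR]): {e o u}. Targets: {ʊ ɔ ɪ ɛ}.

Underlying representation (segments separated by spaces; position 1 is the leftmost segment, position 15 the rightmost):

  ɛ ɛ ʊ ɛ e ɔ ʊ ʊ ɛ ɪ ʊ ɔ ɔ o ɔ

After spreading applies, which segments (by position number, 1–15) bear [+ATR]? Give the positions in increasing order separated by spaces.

From /e/ at 5 rightward: 6 /ɔ/ → [+ATR]; 7 /ʊ/ → [+ATR]; bound reached.
From /o/ at 14 rightward: 15 /ɔ/ → [+ATR]; word edge.
Targets with no active source: positions 1 2 3 4 8 9 10 11 12 13 stay [-ATR].

5 6 7 14 15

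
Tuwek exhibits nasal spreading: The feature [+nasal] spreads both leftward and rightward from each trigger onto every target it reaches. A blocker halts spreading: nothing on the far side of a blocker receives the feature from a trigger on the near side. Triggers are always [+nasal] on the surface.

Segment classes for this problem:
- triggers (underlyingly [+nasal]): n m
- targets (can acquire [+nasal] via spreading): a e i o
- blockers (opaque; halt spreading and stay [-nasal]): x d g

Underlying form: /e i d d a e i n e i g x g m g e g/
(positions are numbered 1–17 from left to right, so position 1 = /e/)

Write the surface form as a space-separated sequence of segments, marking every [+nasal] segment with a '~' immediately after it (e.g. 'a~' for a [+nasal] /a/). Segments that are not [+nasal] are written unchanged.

e i d d a~ e~ i~ n~ e~ i~ g x g m~ g e g

From /n/ at 8 rightward: 9 /e/ → [+nasal]; 10 /i/ → [+nasal]; 11 /g/ blocks.
From /n/ at 8 leftward: 7 /i/ → [+nasal]; 6 /e/ → [+nasal]; 5 /a/ → [+nasal]; 4 /d/ blocks.
From /m/ at 14 rightward: 15 /g/ blocks.
From /m/ at 14 leftward: 13 /g/ blocks.
Targets with no active source: positions 1 2 16 stay [-nasal].
[+nasal] positions on the surface: 5 6 7 8 9 10 14.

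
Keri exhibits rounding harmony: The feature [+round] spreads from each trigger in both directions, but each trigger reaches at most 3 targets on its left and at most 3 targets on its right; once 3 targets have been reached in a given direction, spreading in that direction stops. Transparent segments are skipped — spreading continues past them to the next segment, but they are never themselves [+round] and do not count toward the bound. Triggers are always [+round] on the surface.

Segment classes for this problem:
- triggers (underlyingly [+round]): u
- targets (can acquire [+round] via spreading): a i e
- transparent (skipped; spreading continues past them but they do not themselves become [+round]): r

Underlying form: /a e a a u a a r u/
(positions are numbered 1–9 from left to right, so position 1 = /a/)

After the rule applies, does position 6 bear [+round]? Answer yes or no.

From /u/ at 5 rightward: 6 /a/ → [+round]; 7 /a/ → [+round]; 8 /r/ transparent; 9 /u/ is itself a trigger — this domain ends here.
From /u/ at 5 leftward: 4 /a/ → [+round]; 3 /a/ → [+round]; 2 /e/ → [+round]; bound reached.
From /u/ at 9 rightward: word edge.
From /u/ at 9 leftward: 8 /r/ transparent; 7 /a/ → [+round]; 6 /a/ → [+round]; 5 /u/ is itself a trigger — this domain ends here.
Target with no active source: position 1 stays [-round].
[+round] positions on the surface: 2 3 4 5 6 7 9.

yes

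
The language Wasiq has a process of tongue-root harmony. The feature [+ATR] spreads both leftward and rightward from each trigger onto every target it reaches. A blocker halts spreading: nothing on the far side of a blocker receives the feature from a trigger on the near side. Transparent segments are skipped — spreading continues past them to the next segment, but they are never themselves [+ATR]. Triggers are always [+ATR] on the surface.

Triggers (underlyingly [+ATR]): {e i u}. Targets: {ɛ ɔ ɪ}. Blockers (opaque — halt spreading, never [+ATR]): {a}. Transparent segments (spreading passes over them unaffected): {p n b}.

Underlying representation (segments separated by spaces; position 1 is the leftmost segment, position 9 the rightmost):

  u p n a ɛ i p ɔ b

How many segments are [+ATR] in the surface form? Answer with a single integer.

4

From /u/ at 1 rightward: 2 /p/ transparent; 3 /n/ transparent; 4 /a/ blocks.
From /u/ at 1 leftward: word edge.
From /i/ at 6 rightward: 7 /p/ transparent; 8 /ɔ/ → [+ATR]; 9 /b/ transparent; word edge.
From /i/ at 6 leftward: 5 /ɛ/ → [+ATR]; 4 /a/ blocks.
[+ATR] positions on the surface: 1 5 6 8.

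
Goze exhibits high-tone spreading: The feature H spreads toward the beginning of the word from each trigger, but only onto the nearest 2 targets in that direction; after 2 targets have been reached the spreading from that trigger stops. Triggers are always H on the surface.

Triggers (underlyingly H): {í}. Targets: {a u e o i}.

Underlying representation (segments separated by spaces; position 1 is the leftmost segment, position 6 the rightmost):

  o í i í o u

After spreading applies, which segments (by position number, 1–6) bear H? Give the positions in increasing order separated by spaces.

1 2 3 4

From /í/ at 2 leftward: 1 /o/ → H; word edge.
From /í/ at 4 leftward: 3 /i/ → H; 2 /í/ is itself a trigger — this domain ends here.
Targets with no active source: positions 5 6 stay [-high tone].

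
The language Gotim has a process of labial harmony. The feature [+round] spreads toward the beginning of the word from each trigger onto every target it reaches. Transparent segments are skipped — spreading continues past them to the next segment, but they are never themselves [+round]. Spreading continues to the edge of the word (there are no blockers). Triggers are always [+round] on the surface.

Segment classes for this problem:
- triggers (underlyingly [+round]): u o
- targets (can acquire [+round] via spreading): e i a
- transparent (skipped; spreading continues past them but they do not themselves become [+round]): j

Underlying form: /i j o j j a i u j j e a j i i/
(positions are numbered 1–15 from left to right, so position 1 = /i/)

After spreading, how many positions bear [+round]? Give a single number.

5

From /o/ at 3 leftward: 2 /j/ transparent; 1 /i/ → [+round]; word edge.
From /u/ at 8 leftward: 7 /i/ → [+round]; 6 /a/ → [+round]; 5 /j/ transparent; 4 /j/ transparent; 3 /o/ is itself a trigger — this domain ends here.
Targets with no active source: positions 11 12 14 15 stay [-round].
[+round] positions on the surface: 1 3 6 7 8.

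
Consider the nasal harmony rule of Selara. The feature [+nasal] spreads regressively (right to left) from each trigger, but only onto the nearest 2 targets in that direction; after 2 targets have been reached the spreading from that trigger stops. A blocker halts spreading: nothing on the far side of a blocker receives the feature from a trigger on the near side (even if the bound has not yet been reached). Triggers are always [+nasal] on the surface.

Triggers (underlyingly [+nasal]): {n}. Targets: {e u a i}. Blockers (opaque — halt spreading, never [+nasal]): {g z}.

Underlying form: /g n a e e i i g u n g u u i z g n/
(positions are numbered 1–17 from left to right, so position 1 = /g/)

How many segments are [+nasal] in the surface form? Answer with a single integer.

4

From /n/ at 2 leftward: 1 /g/ blocks.
From /n/ at 10 leftward: 9 /u/ → [+nasal]; 8 /g/ blocks.
From /n/ at 17 leftward: 16 /g/ blocks.
Targets with no active source: positions 3 4 5 6 7 12 13 14 stay [-nasal].
[+nasal] positions on the surface: 2 9 10 17.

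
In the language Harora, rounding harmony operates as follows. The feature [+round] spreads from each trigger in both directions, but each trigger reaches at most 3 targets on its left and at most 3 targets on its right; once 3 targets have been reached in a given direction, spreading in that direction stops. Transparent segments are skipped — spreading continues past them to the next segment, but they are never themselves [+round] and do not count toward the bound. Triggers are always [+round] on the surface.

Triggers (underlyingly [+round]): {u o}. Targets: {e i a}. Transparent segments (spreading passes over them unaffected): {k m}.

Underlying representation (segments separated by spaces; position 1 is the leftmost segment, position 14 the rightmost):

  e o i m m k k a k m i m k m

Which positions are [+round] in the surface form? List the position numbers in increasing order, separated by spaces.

1 2 3 8 11

From /o/ at 2 rightward: 3 /i/ → [+round]; 4 /m/ transparent; 5 /m/ transparent; 6 /k/ transparent; 7 /k/ transparent; 8 /a/ → [+round]; 9 /k/ transparent; 10 /m/ transparent; 11 /i/ → [+round]; bound reached.
From /o/ at 2 leftward: 1 /e/ → [+round]; word edge.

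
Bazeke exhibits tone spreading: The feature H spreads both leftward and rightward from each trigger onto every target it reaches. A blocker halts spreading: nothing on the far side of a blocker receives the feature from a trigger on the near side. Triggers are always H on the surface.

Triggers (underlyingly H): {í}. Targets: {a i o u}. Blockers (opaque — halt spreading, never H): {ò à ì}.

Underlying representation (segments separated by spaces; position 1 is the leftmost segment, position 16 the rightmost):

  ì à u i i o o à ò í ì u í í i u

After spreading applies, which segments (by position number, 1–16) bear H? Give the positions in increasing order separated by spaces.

From /í/ at 10 rightward: 11 /ì/ blocks.
From /í/ at 10 leftward: 9 /ò/ blocks.
From /í/ at 13 rightward: 14 /í/ is itself a trigger — this domain ends here.
From /í/ at 13 leftward: 12 /u/ → H; 11 /ì/ blocks.
From /í/ at 14 rightward: 15 /i/ → H; 16 /u/ → H; word edge.
From /í/ at 14 leftward: 13 /í/ is itself a trigger — this domain ends here.
Targets with no active source: positions 3 4 5 6 7 stay [-high tone].

10 12 13 14 15 16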